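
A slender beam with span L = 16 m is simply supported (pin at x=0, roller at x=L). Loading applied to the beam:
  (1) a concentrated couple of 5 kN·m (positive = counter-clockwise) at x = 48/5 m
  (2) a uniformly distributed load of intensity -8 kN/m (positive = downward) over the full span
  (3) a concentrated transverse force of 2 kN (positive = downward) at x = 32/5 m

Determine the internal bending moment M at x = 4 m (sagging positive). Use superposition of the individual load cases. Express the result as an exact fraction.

Load 1 — applied couple M₀=5 kN·m at a=48/5 m (b=L-a=32/5):
  M_1 = M₀x/L  [x≤a] = 5·4/16 = 5/4 kN·m
Load 2 — uniform load w=-8 kN/m over full span:
  M_2 = wx(L-x)/2 = (-8)·4·(16-4)/2 = -192 kN·m
Load 3 — point force P=2 kN at a=32/5 m (b=L-a=48/5):
  M_3 = Pbx/L  [x≤a] = 2·(48/5)·4/16 = 24/5 kN·m
Superposition: M = Σ M_i = -3719/20 kN·m ≈ -185.950000 kN·m

M(4) = -3719/20 kN·m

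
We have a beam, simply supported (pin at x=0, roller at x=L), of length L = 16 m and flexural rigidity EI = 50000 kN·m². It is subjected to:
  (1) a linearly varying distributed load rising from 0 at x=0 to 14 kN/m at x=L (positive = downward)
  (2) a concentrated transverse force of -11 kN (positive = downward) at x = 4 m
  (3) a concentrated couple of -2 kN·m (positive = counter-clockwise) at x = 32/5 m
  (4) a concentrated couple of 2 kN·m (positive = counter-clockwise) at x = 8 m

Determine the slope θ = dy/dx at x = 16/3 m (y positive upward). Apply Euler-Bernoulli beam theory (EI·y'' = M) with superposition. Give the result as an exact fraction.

θ(16/3) = -1727951/151875000 rad

Load 1 — triangular load w₀=14 kN/m (0→w₀ over full span):
  θ_1 = -w₀(7L⁴-30L²x²+15x⁴)/(360LEI) = -14·(7·16⁴-30·16²·(16/3)²+15·(16/3)⁴)/(360·16·50000) = -46592/3796875 rad
Load 2 — point force P=-11 kN at a=4 m (b=L-a=12):
  θ_2 = -Pa(2L²-6Lx+3x²+a²)/(6LEI)  [x>a] = -(-11)·4·(2·16²-6·16·(16/3)+3·(16/3)²+4²)/(6·16·50000) = 209/225000 rad
Load 3 — applied couple M₀=-2 kN·m at a=32/5 m (b=L-a=48/5):
  θ_3 = (M₀x²/(2L)+C₁)/EI  [x≤a] with C₁=M₀(3b²-L²)/(6L)=-32/75 = ((-2)·(16/3)²/(2·16)+(-32/75))/50000 = -31/703125 rad
Load 4 — applied couple M₀=2 kN·m at a=8 m (b=L-a=8):
  θ_4 = (M₀x²/(2L)+C₁)/EI  [x≤a] with C₁=M₀(3b²-L²)/(6L)=-4/3 = (2·(16/3)²/(2·16)+(-4/3))/50000 = 1/112500 rad
Superposition: θ = Σ θ_i = -1727951/151875000 rad ≈ -0.011377 rad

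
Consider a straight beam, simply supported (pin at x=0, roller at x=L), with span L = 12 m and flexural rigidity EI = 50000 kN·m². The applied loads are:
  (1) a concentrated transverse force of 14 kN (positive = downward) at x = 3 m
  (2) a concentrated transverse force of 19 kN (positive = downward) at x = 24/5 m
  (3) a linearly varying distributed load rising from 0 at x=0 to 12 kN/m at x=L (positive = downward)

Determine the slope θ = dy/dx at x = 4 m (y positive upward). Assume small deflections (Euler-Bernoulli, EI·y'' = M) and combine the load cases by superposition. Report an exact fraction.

θ(4) = -508531/75000000 rad

Load 1 — point force P=14 kN at a=3 m (b=L-a=9):
  θ_1 = -Pa(2L²-6Lx+3x²+a²)/(6LEI)  [x>a] = -14·3·(2·12²-6·12·4+3·4²+3²)/(6·12·50000) = -133/200000 rad
Load 2 — point force P=19 kN at a=24/5 m (b=L-a=36/5):
  θ_2 = -Pb(L²-b²-3x²)/(6LEI)  [x≤a] = -19·(36/5)·(12²-(36/5)²-3·4²)/(6·12·50000) = -1311/781250 rad
Load 3 — triangular load w₀=12 kN/m (0→w₀ over full span):
  θ_3 = -w₀(7L⁴-30L²x²+15x⁴)/(360LEI) = -12·(7·12⁴-30·12²·4²+15·4⁴)/(360·12·50000) = -208/46875 rad
Superposition: θ = Σ θ_i = -508531/75000000 rad ≈ -0.006780 rad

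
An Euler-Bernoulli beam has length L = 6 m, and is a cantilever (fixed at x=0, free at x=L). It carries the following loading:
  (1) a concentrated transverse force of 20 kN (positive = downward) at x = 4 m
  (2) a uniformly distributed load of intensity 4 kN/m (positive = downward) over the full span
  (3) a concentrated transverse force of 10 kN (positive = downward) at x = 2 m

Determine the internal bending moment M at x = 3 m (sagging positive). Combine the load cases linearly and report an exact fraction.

Load 1 — point force P=20 kN at a=4 m (b=L-a=2):
  M_1 = -P(a-x)  [x≤a] = -20·(4-3) = -20 kN·m
Load 2 — uniform load w=4 kN/m over full span:
  M_2 = -w(L-x)²/2 = -4·(6-3)²/2 = -18 kN·m
Load 3 — point force P=10 kN at a=2 m (b=L-a=4):
  M_3 = 0  [x>a] = 0 kN·m
Superposition: M = Σ M_i = -38 kN·m ≈ -38.000000 kN·m

M(3) = -38 kN·m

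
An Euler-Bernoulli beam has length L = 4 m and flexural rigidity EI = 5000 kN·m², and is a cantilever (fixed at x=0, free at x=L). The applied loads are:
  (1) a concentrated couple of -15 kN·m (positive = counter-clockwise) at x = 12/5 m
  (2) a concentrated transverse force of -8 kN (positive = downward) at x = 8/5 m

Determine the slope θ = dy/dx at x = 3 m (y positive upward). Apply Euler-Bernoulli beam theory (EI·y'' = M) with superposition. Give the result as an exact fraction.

Load 1 — applied couple M₀=-15 kN·m at a=12/5 m (b=L-a=8/5):
  θ_1 = M₀a/EI  [x>a] = (-15)·(12/5)/5000 = -9/1250 rad
Load 2 — point force P=-8 kN at a=8/5 m (b=L-a=12/5):
  θ_2 = -Pa²/(2EI)  [x>a] = -(-8)·(8/5)²/(2·5000) = 32/15625 rad
Superposition: θ = Σ θ_i = -161/31250 rad ≈ -0.005152 rad

θ(3) = -161/31250 rad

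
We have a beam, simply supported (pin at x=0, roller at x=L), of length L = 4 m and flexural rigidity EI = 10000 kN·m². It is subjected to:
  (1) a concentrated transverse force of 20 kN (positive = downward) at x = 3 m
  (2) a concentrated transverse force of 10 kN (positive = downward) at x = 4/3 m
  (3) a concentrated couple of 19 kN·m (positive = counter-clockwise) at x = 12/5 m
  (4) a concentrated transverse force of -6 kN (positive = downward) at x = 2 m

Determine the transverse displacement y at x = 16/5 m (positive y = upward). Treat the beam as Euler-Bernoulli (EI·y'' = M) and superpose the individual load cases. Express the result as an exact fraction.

Load 1 — point force P=20 kN at a=3 m (b=L-a=1):
  y_1 = -Pa(L-x)(2Lx-a²-x²)/(6LEI)  [x>a] = -20·3·(4-(16/5))·(2·4·(16/5)-3²-(16/5)²)/(6·4·10000) = -159/125000 m
Load 2 — point force P=10 kN at a=4/3 m (b=L-a=8/3):
  y_2 = -Pa(L-x)(2Lx-a²-x²)/(6LEI)  [x>a] = -10·(4/3)·(4-(16/5))·(2·4·(16/5)-(4/3)²-(16/5)²)/(6·4·10000) = -764/1265625 m
Load 3 — applied couple M₀=19 kN·m at a=12/5 m (b=L-a=8/5):
  y_3 = (M₀x³/(6L)-M₀(x-a)²/2+C₁x)/EI  [x>a] with C₁=M₀(3b²-L²)/(6L)=-494/75 = (19·(16/5)³/(6·4)-19·((16/5)-(12/5))²/2+(-494/75)·(16/5))/10000 = -19/156250 m
Load 4 — point force P=-6 kN at a=2 m (b=L-a=2):
  y_4 = -Pa(L-x)(2Lx-a²-x²)/(6LEI)  [x>a] = -(-6)·2·(4-(16/5))·(2·4·(16/5)-2²-(16/5)²)/(6·4·10000) = 71/156250 m
Superposition: y = Σ y_i = -78107/50625000 m ≈ -0.001543 m

y(16/5) = -78107/50625000 m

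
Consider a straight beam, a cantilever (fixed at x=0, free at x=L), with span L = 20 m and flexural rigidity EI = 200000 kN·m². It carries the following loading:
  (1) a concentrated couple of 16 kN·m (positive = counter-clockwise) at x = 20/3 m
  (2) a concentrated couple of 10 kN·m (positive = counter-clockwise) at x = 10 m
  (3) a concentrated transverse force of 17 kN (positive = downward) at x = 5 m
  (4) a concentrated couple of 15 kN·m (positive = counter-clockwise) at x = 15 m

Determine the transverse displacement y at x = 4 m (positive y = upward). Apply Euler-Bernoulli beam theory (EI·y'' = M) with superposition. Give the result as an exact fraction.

y(4) = -8/9375 m

Load 1 — applied couple M₀=16 kN·m at a=20/3 m (b=L-a=40/3):
  y_1 = M₀x²/(2EI)  [x≤a] = 16·4²/(2·200000) = 2/3125 m
Load 2 — applied couple M₀=10 kN·m at a=10 m (b=L-a=10):
  y_2 = M₀x²/(2EI)  [x≤a] = 10·4²/(2·200000) = 1/2500 m
Load 3 — point force P=17 kN at a=5 m (b=L-a=15):
  y_3 = -Px²(3a-x)/(6EI)  [x≤a] = -17·4²·(3·5-4)/(6·200000) = -187/75000 m
Load 4 — applied couple M₀=15 kN·m at a=15 m (b=L-a=5):
  y_4 = M₀x²/(2EI)  [x≤a] = 15·4²/(2·200000) = 3/5000 m
Superposition: y = Σ y_i = -8/9375 m ≈ -0.000853 m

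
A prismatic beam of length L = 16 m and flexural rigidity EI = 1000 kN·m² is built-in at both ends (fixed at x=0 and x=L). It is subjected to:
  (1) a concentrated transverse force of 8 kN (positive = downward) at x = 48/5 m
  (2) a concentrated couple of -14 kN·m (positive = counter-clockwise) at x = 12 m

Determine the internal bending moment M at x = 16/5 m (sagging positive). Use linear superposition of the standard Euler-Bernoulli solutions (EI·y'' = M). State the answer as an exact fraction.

Load 1 — point force P=8 kN at a=48/5 m (b=L-a=32/5):
  M_1 = Pb²(3a+b)x/L³ - Pab²/L²  [x≤a] = 8·(32/5)²·(3·(48/5)+(32/5))·(16/5)/16³ - 8·(48/5)·(32/5)²/16² = -2048/625 kN·m
Load 2 — applied couple M₀=-14 kN·m at a=12 m (b=L-a=4):
  M_2 = R_Ax - M_A  [x≤a] with R_A=-63/64, M_A=-35/8 = (-63/64)·(16/5) - (-35/8) = 49/40 kN·m
Superposition: M = Σ M_i = -10259/5000 kN·m ≈ -2.051800 kN·m

M(16/5) = -10259/5000 kN·m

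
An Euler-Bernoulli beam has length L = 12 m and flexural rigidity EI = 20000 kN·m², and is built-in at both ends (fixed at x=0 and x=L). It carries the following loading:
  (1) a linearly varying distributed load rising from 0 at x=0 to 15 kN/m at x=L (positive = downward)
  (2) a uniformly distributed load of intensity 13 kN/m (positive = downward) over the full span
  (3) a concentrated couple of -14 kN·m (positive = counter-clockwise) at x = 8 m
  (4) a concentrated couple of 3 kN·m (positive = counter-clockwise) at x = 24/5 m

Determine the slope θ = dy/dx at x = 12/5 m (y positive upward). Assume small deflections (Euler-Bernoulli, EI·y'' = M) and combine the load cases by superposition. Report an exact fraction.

θ(12/5) = -42123/3125000 rad

Load 1 — triangular load w₀=15 kN/m (0→w₀ over full span):
  θ_1 = -w₀(2x(L-x)(L-2x)(x+2L)+x²(L-x)²)/(120LEI) = -15·(2·(12/5)·(12-(12/5))·(12-2·(12/5))·((12/5)+2·12)+(12/5)²·(12-(12/5))²)/(120·12·20000) = -378/78125 rad
Load 2 — uniform load w=13 kN/m over full span:
  θ_2 = -wx(L-x)(L-2x)/(12EI) = -13·(12/5)·(12-(12/5))·(12-2·(12/5))/(12·20000) = -702/78125 rad
Load 3 — applied couple M₀=-14 kN·m at a=8 m (b=L-a=4):
  θ_3 = (R_Ax²/2 - M_Ax)/EI  [x≤a] with R_A=-14/9, M_A=-14/3 = ((-14/9)·(12/5)²/2 - (-14/3)·(12/5))/20000 = 21/62500 rad
Load 4 — applied couple M₀=3 kN·m at a=24/5 m (b=L-a=36/5):
  θ_4 = (R_Ax²/2 - M_Ax)/EI  [x≤a] with R_A=9/25, M_A=9/25 = ((9/25)·(12/5)²/2 - (9/25)·(12/5))/20000 = 27/3125000 rad
Superposition: θ = Σ θ_i = -42123/3125000 rad ≈ -0.013479 rad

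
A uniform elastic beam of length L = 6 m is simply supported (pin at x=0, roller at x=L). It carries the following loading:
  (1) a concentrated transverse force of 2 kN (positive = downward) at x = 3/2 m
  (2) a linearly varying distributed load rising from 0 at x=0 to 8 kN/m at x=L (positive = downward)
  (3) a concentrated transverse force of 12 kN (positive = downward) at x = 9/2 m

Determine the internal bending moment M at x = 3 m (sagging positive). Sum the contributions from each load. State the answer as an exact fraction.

M(3) = 57/2 kN·m

Load 1 — point force P=2 kN at a=3/2 m (b=L-a=9/2):
  M_1 = Pa(L-x)/L  [x>a] = 2·(3/2)·(6-3)/6 = 3/2 kN·m
Load 2 — triangular load w₀=8 kN/m (0→w₀ over full span):
  M_2 = w₀Lx/6 - w₀x³/(6L) = 8·6·3/6 - 8·3³/(6·6) = 18 kN·m
Load 3 — point force P=12 kN at a=9/2 m (b=L-a=3/2):
  M_3 = Pbx/L  [x≤a] = 12·(3/2)·3/6 = 9 kN·m
Superposition: M = Σ M_i = 57/2 kN·m ≈ 28.500000 kN·m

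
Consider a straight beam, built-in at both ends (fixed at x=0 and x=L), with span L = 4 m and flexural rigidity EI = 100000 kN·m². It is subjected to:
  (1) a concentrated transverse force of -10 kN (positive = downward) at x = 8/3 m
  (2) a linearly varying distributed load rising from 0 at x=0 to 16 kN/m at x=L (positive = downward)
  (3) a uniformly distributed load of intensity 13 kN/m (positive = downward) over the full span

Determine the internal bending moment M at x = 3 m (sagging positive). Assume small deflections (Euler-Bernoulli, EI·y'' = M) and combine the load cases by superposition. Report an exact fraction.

Load 1 — point force P=-10 kN at a=8/3 m (b=L-a=4/3):
  M_1 = Pa²(a+3b)(L-x)/L³ - Pa²b/L²  [x>a] = (-10)·(8/3)²·((8/3)+3·(4/3))·(4-3)/4³ - (-10)·(8/3)²·(4/3)/4² = -40/27 kN·m
Load 2 — triangular load w₀=16 kN/m (0→w₀ over full span):
  M_2 = 3w₀Lx/20 - w₀L²/30 - w₀x³/(6L) = 3·16·4·3/20 - 16·4²/30 - 16·3³/(6·4) = 34/15 kN·m
Load 3 — uniform load w=13 kN/m over full span:
  M_3 = wLx/2 - wL²/12 - wx²/2 = 13·4·3/2 - 13·4²/12 - 13·3²/2 = 13/6 kN·m
Superposition: M = Σ M_i = 797/270 kN·m ≈ 2.951852 kN·m

M(3) = 797/270 kN·m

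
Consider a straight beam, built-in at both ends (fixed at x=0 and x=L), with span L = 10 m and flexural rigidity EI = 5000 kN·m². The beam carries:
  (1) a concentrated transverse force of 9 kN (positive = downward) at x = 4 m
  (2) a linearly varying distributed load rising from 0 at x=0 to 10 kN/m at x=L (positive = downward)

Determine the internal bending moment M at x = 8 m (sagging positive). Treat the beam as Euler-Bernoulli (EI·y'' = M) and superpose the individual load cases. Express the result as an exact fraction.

M(8) = -364/375 kN·m

Load 1 — point force P=9 kN at a=4 m (b=L-a=6):
  M_1 = Pa²(a+3b)(L-x)/L³ - Pa²b/L²  [x>a] = 9·4²·(4+3·6)·(10-8)/10³ - 9·4²·6/10² = -288/125 kN·m
Load 2 — triangular load w₀=10 kN/m (0→w₀ over full span):
  M_2 = 3w₀Lx/20 - w₀L²/30 - w₀x³/(6L) = 3·10·10·8/20 - 10·10²/30 - 10·8³/(6·10) = 4/3 kN·m
Superposition: M = Σ M_i = -364/375 kN·m ≈ -0.970667 kN·m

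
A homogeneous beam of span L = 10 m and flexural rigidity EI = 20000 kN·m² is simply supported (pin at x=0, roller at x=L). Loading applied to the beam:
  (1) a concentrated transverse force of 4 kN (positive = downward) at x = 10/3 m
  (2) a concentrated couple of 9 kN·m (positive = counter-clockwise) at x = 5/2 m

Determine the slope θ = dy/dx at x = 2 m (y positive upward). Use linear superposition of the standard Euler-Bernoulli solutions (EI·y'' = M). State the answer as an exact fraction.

θ(2) = -46951/129600000 rad

Load 1 — point force P=4 kN at a=10/3 m (b=L-a=20/3):
  θ_1 = -Pb(L²-b²-3x²)/(6LEI)  [x≤a] = -4·(20/3)·(10²-(20/3)²-3·2²)/(6·10·20000) = -49/50625 rad
Load 2 — applied couple M₀=9 kN·m at a=5/2 m (b=L-a=15/2):
  θ_2 = (M₀x²/(2L)+C₁)/EI  [x≤a] with C₁=M₀(3b²-L²)/(6L)=165/16 = (9·2²/(2·10)+(165/16))/20000 = 969/1600000 rad
Superposition: θ = Σ θ_i = -46951/129600000 rad ≈ -0.000362 rad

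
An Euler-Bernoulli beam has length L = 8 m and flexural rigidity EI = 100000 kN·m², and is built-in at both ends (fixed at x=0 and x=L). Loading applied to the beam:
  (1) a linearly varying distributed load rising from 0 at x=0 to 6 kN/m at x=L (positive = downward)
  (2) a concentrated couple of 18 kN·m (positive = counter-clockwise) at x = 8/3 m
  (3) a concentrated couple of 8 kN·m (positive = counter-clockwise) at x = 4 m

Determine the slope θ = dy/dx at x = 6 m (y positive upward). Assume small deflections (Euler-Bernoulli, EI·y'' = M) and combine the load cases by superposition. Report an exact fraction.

Load 1 — triangular load w₀=6 kN/m (0→w₀ over full span):
  θ_1 = -w₀(2x(L-x)(L-2x)(x+2L)+x²(L-x)²)/(120LEI) = -6·(2·6·(8-6)·(8-2·6)·(6+2·8)+6²·(8-6)²)/(120·8·100000) = 123/1000000 rad
Load 2 — applied couple M₀=18 kN·m at a=8/3 m (b=L-a=16/3):
  θ_2 = (R_Ax²/2 - M_Ax - M₀(x-a))/EI  [x>a] with R_A=3, M_A=0 = (3·6²/2 - 0·6 - 18·(6-(8/3)))/100000 = -3/50000 rad
Load 3 — applied couple M₀=8 kN·m at a=4 m (b=L-a=4):
  θ_3 = (R_Ax²/2 - M_Ax - M₀(x-a))/EI  [x>a] with R_A=3/2, M_A=2 = ((3/2)·6²/2 - 2·6 - 8·(6-4))/100000 = -1/100000 rad
Superposition: θ = Σ θ_i = 53/1000000 rad ≈ 0.000053 rad

θ(6) = 53/1000000 rad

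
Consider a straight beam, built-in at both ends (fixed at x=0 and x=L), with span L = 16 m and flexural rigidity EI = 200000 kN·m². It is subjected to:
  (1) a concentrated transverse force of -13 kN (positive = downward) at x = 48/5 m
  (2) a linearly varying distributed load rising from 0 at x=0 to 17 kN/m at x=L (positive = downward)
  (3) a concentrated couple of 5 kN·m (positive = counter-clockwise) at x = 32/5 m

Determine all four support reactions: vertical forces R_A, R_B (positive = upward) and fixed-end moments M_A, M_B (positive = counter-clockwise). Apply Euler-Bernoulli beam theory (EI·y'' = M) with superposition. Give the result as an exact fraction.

Load 1 — point force P=-13 kN at a=48/5 m (b=L-a=32/5):
  R_A = Pb²(3a+b)/L³ = (-13)·(32/5)²·(3·(48/5)+(32/5))/16³ = -572/125 kN
  M_A = Pab²/L² = (-13)·(48/5)·(32/5)²/16² = -2496/125 kN·m
  R_B = Pa²(a+3b)/L³ = (-13)·(48/5)²·((48/5)+3·(32/5))/16³ = -1053/125 kN
  M_B = -Pa²b/L² = -(-13)·(48/5)²·(32/5)/16² = 3744/125 kN·m
Load 2 — triangular load w₀=17 kN/m (0→w₀ over full span):
  R_A = 3w₀L/20 = 3·17·16/20 = 204/5 kN
  M_A = w₀L²/30 = 17·16²/30 = 2176/15 kN·m
  R_B = 7w₀L/20 = 7·17·16/20 = 476/5 kN
  M_B = -w₀L²/20 = -17·16²/20 = -1088/5 kN·m
Load 3 — applied couple M₀=5 kN·m at a=32/5 m (b=L-a=48/5):
  R_A = 6M₀ab/L³ = 6·5·(32/5)·(48/5)/16³ = 9/20 kN
  M_A = M₀b(2a-b)/L² = 5·(48/5)·(2·(32/5)-(48/5))/16² = 3/5 kN·m
  R_B = -6M₀ab/L³ = -6·5·(32/5)·(48/5)/16³ = -9/20 kN
  M_B = M₀a(2b-a)/L² = 5·(32/5)·(2·(48/5)-(32/5))/16² = 8/5 kN·m
Superposition: R_A = 18337/500 kN, M_A = 47137/375 kN·m, R_B = 43163/500 kN, M_B = -23256/125 kN·m

R_A = 18337/500 kN, M_A = 47137/375 kN·m, R_B = 43163/500 kN, M_B = -23256/125 kN·m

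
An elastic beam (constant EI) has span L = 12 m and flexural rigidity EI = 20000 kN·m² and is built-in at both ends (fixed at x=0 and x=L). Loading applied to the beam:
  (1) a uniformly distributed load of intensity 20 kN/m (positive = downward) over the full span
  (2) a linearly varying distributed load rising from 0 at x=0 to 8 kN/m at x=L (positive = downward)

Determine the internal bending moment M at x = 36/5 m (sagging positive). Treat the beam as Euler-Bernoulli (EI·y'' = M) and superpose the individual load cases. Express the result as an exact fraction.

Load 1 — uniform load w=20 kN/m over full span:
  M_1 = wLx/2 - wL²/12 - wx²/2 = 20·12·(36/5)/2 - 20·12²/12 - 20·(36/5)²/2 = 528/5 kN·m
Load 2 — triangular load w₀=8 kN/m (0→w₀ over full span):
  M_2 = 3w₀Lx/20 - w₀L²/30 - w₀x³/(6L) = 3·8·12·(36/5)/20 - 8·12²/30 - 8·(36/5)³/(6·12) = 2976/125 kN·m
Superposition: M = Σ M_i = 16176/125 kN·m ≈ 129.408000 kN·m

M(36/5) = 16176/125 kN·m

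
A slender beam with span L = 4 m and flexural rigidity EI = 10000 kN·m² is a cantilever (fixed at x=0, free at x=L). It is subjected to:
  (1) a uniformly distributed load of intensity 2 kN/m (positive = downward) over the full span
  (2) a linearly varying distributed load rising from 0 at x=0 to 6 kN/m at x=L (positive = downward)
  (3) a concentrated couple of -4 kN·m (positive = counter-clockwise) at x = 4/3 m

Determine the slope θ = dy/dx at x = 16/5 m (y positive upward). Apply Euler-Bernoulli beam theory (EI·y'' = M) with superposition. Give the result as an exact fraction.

θ(16/5) = -2891/390625 rad

Load 1 — uniform load w=2 kN/m over full span:
  θ_1 = -wx(x²-3Lx+3L²)/(6EI) = -2·(16/5)·((16/5)²-3·4·(16/5)+3·4²)/(6·10000) = -496/234375 rad
Load 2 — triangular load w₀=6 kN/m (0→w₀ over full span):
  θ_2 = (w₀Lx²/4-w₀L²x/3-w₀x⁴/(24L))/EI = (6·4·(16/5)²/4-6·4²·(16/5)/3-6·(16/5)⁴/(24·4))/10000 = -1856/390625 rad
Load 3 — applied couple M₀=-4 kN·m at a=4/3 m (b=L-a=8/3):
  θ_3 = M₀a/EI  [x>a] = (-4)·(4/3)/10000 = -1/1875 rad
Superposition: θ = Σ θ_i = -2891/390625 rad ≈ -0.007401 rad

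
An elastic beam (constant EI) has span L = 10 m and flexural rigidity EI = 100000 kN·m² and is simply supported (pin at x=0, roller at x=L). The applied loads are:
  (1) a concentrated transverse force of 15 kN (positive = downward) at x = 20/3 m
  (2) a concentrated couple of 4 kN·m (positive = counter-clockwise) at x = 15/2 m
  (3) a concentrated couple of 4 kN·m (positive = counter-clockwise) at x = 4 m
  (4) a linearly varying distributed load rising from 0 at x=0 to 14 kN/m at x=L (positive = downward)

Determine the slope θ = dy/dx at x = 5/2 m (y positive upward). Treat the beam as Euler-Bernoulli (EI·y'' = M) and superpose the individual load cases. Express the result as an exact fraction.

θ(5/2) = -4534559/1728000000 rad

Load 1 — point force P=15 kN at a=20/3 m (b=L-a=10/3):
  θ_1 = -Pb(L²-b²-3x²)/(6LEI)  [x≤a] = -15·(10/3)·(10²-(10/3)²-3·(5/2)²)/(6·10·100000) = -101/172800 rad
Load 2 — applied couple M₀=4 kN·m at a=15/2 m (b=L-a=5/2):
  θ_2 = (M₀x²/(2L)+C₁)/EI  [x≤a] with C₁=M₀(3b²-L²)/(6L)=-65/12 = (4·(5/2)²/(2·10)+(-65/12))/100000 = -1/24000 rad
Load 3 — applied couple M₀=4 kN·m at a=4 m (b=L-a=6):
  θ_3 = (M₀x²/(2L)+C₁)/EI  [x≤a] with C₁=M₀(3b²-L²)/(6L)=8/15 = (4·(5/2)²/(2·10)+(8/15))/100000 = 107/6000000 rad
Load 4 — triangular load w₀=14 kN/m (0→w₀ over full span):
  θ_4 = -w₀(7L⁴-30L²x²+15x⁴)/(360LEI) = -14·(7·10⁴-30·10²·(5/2)²+15·(5/2)⁴)/(360·10·100000) = -9289/4608000 rad
Superposition: θ = Σ θ_i = -4534559/1728000000 rad ≈ -0.002624 rad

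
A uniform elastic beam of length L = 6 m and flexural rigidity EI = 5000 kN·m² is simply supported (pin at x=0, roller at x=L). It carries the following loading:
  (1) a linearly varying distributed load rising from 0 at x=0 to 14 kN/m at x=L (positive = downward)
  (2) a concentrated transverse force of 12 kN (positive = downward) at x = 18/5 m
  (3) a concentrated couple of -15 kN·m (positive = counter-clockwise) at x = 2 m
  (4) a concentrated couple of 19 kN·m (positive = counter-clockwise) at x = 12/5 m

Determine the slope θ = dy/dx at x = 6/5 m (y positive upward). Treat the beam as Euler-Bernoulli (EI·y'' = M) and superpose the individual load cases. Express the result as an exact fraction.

θ(6/5) = -45411/3125000 rad

Load 1 — triangular load w₀=14 kN/m (0→w₀ over full span):
  θ_1 = -w₀(7L⁴-30L²x²+15x⁴)/(360LEI) = -14·(7·6⁴-30·6²·(6/5)²+15·(6/5)⁴)/(360·6·5000) = -3822/390625 rad
Load 2 — point force P=12 kN at a=18/5 m (b=L-a=12/5):
  θ_2 = -Pb(L²-b²-3x²)/(6LEI)  [x≤a] = -12·(12/5)·(6²-(12/5)²-3·(6/5)²)/(6·6·5000) = -324/78125 rad
Load 3 — applied couple M₀=-15 kN·m at a=2 m (b=L-a=4):
  θ_3 = (M₀x²/(2L)+C₁)/EI  [x≤a] with C₁=M₀(3b²-L²)/(6L)=-5 = ((-15)·(6/5)²/(2·6)+(-5))/5000 = -17/12500 rad
Load 4 — applied couple M₀=19 kN·m at a=12/5 m (b=L-a=18/5):
  θ_4 = (M₀x²/(2L)+C₁)/EI  [x≤a] with C₁=M₀(3b²-L²)/(6L)=38/25 = (19·(6/5)²/(2·6)+(38/25))/5000 = 19/25000 rad
Superposition: θ = Σ θ_i = -45411/3125000 rad ≈ -0.014532 rad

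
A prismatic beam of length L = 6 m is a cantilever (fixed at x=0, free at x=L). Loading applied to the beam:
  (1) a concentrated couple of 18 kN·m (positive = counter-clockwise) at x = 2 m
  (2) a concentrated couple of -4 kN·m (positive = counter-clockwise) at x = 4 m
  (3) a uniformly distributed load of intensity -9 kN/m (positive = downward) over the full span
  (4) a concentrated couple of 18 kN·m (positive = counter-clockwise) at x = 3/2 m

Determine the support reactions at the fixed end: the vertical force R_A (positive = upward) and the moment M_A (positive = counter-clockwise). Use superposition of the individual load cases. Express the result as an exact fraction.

R_A = -54 kN, M_A = -194 kN·m

Load 1 — applied couple M₀=18 kN·m at a=2 m (b=L-a=4):
  R_A = 0 kN
  M_A = -M₀ = -18 kN·m
Load 2 — applied couple M₀=-4 kN·m at a=4 m (b=L-a=2):
  R_A = 0 kN
  M_A = -M₀ = -(-4) = 4 kN·m
Load 3 — uniform load w=-9 kN/m over full span:
  R_A = wL = (-9)·6 = -54 kN
  M_A = wL²/2 = (-9)·6²/2 = -162 kN·m
Load 4 — applied couple M₀=18 kN·m at a=3/2 m (b=L-a=9/2):
  R_A = 0 kN
  M_A = -M₀ = -18 kN·m
Superposition: R_A = -54 kN, M_A = -194 kN·m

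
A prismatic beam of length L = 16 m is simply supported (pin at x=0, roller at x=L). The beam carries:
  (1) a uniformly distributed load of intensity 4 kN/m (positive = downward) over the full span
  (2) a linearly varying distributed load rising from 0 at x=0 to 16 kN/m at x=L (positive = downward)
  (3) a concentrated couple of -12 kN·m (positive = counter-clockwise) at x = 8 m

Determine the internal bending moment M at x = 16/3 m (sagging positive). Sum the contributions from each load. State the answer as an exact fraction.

Load 1 — uniform load w=4 kN/m over full span:
  M_1 = wx(L-x)/2 = 4·(16/3)·(16-(16/3))/2 = 1024/9 kN·m
Load 2 — triangular load w₀=16 kN/m (0→w₀ over full span):
  M_2 = w₀Lx/6 - w₀x³/(6L) = 16·16·(16/3)/6 - 16·(16/3)³/(6·16) = 16384/81 kN·m
Load 3 — applied couple M₀=-12 kN·m at a=8 m (b=L-a=8):
  M_3 = M₀x/L  [x≤a] = (-12)·(16/3)/16 = -4 kN·m
Superposition: M = Σ M_i = 25276/81 kN·m ≈ 312.049383 kN·m

M(16/3) = 25276/81 kN·m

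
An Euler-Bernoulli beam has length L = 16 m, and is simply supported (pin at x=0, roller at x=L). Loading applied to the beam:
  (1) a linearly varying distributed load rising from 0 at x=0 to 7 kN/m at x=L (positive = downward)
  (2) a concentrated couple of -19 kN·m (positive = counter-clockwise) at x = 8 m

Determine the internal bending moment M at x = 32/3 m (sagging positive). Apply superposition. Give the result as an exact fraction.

M(32/3) = 9473/81 kN·m

Load 1 — triangular load w₀=7 kN/m (0→w₀ over full span):
  M_1 = w₀Lx/6 - w₀x³/(6L) = 7·16·(32/3)/6 - 7·(32/3)³/(6·16) = 8960/81 kN·m
Load 2 — applied couple M₀=-19 kN·m at a=8 m (b=L-a=8):
  M_2 = M₀x/L - M₀  [x>a] = (-19)·(32/3)/16 - (-19) = 19/3 kN·m
Superposition: M = Σ M_i = 9473/81 kN·m ≈ 116.950617 kN·m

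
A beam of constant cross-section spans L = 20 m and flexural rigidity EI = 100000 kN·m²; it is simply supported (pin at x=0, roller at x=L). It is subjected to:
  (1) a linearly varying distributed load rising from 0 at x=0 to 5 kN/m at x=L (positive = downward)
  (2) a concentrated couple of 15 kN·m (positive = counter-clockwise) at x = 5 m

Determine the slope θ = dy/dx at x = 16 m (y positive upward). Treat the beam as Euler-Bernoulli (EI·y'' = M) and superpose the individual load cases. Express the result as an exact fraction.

Load 1 — triangular load w₀=5 kN/m (0→w₀ over full span):
  θ_1 = -w₀(7L⁴-30L²x²+15x⁴)/(360LEI) = -5·(7·20⁴-30·20²·16²+15·16⁴)/(360·20·100000) = 757/112500 rad
Load 2 — applied couple M₀=15 kN·m at a=5 m (b=L-a=15):
  θ_2 = (M₀x²/(2L)-M₀(x-a)+C₁)/EI  [x>a] with C₁=M₀(3b²-L²)/(6L)=275/8 = (15·16²/(2·20)-15·(16-5)+(275/8))/100000 = -277/800000 rad
Superposition: θ = Σ θ_i = 9191/1440000 rad ≈ 0.006383 rad

θ(16) = 9191/1440000 rad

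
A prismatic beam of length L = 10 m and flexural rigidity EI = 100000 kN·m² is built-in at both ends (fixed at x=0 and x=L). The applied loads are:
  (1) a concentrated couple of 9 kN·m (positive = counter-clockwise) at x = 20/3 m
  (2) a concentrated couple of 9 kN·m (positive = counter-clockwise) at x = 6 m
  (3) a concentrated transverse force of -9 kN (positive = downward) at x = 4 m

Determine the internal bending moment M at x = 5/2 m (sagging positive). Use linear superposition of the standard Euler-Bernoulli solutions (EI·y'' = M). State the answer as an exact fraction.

M(5/2) = -63/50 kN·m

Load 1 — applied couple M₀=9 kN·m at a=20/3 m (b=L-a=10/3):
  M_1 = R_Ax - M_A  [x≤a] with R_A=6/5, M_A=3 = (6/5)·(5/2) - 3 = 0 kN·m
Load 2 — applied couple M₀=9 kN·m at a=6 m (b=L-a=4):
  M_2 = R_Ax - M_A  [x≤a] with R_A=162/125, M_A=72/25 = (162/125)·(5/2) - (72/25) = 9/25 kN·m
Load 3 — point force P=-9 kN at a=4 m (b=L-a=6):
  M_3 = Pb²(3a+b)x/L³ - Pab²/L²  [x≤a] = (-9)·6²·(3·4+6)·(5/2)/10³ - (-9)·4·6²/10² = -81/50 kN·m
Superposition: M = Σ M_i = -63/50 kN·m ≈ -1.260000 kN·m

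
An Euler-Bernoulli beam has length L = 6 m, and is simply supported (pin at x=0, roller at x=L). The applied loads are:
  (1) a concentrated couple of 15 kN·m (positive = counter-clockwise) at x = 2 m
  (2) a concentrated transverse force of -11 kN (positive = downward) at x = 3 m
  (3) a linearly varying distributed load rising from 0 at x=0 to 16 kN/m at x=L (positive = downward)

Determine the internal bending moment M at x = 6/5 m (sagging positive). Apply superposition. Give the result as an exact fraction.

Load 1 — applied couple M₀=15 kN·m at a=2 m (b=L-a=4):
  M_1 = M₀x/L  [x≤a] = 15·(6/5)/6 = 3 kN·m
Load 2 — point force P=-11 kN at a=3 m (b=L-a=3):
  M_2 = Pbx/L  [x≤a] = (-11)·3·(6/5)/6 = -33/5 kN·m
Load 3 — triangular load w₀=16 kN/m (0→w₀ over full span):
  M_3 = w₀Lx/6 - w₀x³/(6L) = 16·6·(6/5)/6 - 16·(6/5)³/(6·6) = 2304/125 kN·m
Superposition: M = Σ M_i = 1854/125 kN·m ≈ 14.832000 kN·m

M(6/5) = 1854/125 kN·m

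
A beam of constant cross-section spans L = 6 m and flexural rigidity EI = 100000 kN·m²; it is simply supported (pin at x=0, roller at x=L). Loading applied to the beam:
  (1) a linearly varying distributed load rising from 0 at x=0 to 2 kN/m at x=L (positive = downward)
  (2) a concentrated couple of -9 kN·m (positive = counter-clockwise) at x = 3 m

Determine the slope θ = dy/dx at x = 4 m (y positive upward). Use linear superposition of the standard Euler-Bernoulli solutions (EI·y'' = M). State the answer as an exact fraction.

θ(4) = 593/18000000 rad

Load 1 — triangular load w₀=2 kN/m (0→w₀ over full span):
  θ_1 = -w₀(7L⁴-30L²x²+15x⁴)/(360LEI) = -2·(7·6⁴-30·6²·4²+15·4⁴)/(360·6·100000) = 91/2250000 rad
Load 2 — applied couple M₀=-9 kN·m at a=3 m (b=L-a=3):
  θ_2 = (M₀x²/(2L)-M₀(x-a)+C₁)/EI  [x>a] with C₁=M₀(3b²-L²)/(6L)=9/4 = ((-9)·4²/(2·6)-(-9)·(4-3)+(9/4))/100000 = -3/400000 rad
Superposition: θ = Σ θ_i = 593/18000000 rad ≈ 0.000033 rad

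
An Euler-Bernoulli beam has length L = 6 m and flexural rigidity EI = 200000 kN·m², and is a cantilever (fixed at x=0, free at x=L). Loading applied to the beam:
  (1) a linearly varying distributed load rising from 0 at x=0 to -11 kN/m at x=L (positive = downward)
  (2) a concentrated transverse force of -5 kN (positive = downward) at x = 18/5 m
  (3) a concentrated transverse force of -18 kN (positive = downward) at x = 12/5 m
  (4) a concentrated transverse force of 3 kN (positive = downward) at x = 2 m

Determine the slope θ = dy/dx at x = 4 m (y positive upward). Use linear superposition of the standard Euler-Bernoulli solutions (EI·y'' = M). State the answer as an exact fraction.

Load 1 — triangular load w₀=-11 kN/m (0→w₀ over full span):
  θ_1 = (w₀Lx²/4-w₀L²x/3-w₀x⁴/(24L))/EI = ((-11)·6·4²/4-(-11)·6²·4/3-(-11)·4⁴/(24·6))/200000 = 319/225000 rad
Load 2 — point force P=-5 kN at a=18/5 m (b=L-a=12/5):
  θ_2 = -Pa²/(2EI)  [x>a] = -(-5)·(18/5)²/(2·200000) = 81/500000 rad
Load 3 — point force P=-18 kN at a=12/5 m (b=L-a=18/5):
  θ_3 = -Pa²/(2EI)  [x>a] = -(-18)·(12/5)²/(2·200000) = 81/312500 rad
Load 4 — point force P=3 kN at a=2 m (b=L-a=4):
  θ_4 = -Pa²/(2EI)  [x>a] = -3·2²/(2·200000) = -3/100000 rad
Superposition: θ = Σ θ_i = 20351/11250000 rad ≈ 0.001809 rad

θ(4) = 20351/11250000 rad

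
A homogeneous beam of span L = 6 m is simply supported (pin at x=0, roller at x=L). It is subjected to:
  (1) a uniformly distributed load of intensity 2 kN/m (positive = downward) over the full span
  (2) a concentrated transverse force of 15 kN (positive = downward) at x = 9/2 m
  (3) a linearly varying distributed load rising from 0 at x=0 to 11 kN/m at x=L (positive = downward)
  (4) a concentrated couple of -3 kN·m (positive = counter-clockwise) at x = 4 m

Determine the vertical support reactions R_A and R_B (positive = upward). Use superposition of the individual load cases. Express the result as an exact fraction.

R_A = 81/4 kN, R_B = 159/4 kN

Load 1 — uniform load w=2 kN/m over full span:
  R_A = wL/2 = 2·6/2 = 6 kN
  R_B = wL/2 = 2·6/2 = 6 kN
Load 2 — point force P=15 kN at a=9/2 m (b=L-a=3/2):
  R_A = Pb/L = 15·(3/2)/6 = 15/4 kN
  R_B = Pa/L = 15·(9/2)/6 = 45/4 kN
Load 3 — triangular load w₀=11 kN/m (0→w₀ over full span):
  R_A = w₀L/6 = 11·6/6 = 11 kN
  R_B = w₀L/3 = 11·6/3 = 22 kN
Load 4 — applied couple M₀=-3 kN·m at a=4 m (b=L-a=2):
  R_A = M₀/L = (-3)/6 = -1/2 kN
  R_B = -M₀/L = -(-3)/6 = 1/2 kN
Superposition: R_A = 81/4 kN, R_B = 159/4 kN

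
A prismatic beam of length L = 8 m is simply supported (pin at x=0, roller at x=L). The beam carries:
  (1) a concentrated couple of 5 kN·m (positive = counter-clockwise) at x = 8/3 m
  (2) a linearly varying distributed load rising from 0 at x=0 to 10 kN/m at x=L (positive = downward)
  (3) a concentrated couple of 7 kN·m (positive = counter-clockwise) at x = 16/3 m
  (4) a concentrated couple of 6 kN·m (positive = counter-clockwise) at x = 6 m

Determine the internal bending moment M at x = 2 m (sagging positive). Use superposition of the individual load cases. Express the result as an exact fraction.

Load 1 — applied couple M₀=5 kN·m at a=8/3 m (b=L-a=16/3):
  M_1 = M₀x/L  [x≤a] = 5·2/8 = 5/4 kN·m
Load 2 — triangular load w₀=10 kN/m (0→w₀ over full span):
  M_2 = w₀Lx/6 - w₀x³/(6L) = 10·8·2/6 - 10·2³/(6·8) = 25 kN·m
Load 3 — applied couple M₀=7 kN·m at a=16/3 m (b=L-a=8/3):
  M_3 = M₀x/L  [x≤a] = 7·2/8 = 7/4 kN·m
Load 4 — applied couple M₀=6 kN·m at a=6 m (b=L-a=2):
  M_4 = M₀x/L  [x≤a] = 6·2/8 = 3/2 kN·m
Superposition: M = Σ M_i = 59/2 kN·m ≈ 29.500000 kN·m

M(2) = 59/2 kN·m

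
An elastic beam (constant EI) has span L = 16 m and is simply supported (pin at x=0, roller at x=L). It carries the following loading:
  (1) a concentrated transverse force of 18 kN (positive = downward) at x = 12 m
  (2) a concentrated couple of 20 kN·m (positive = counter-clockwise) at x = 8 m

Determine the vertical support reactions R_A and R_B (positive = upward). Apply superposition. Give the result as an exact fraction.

Load 1 — point force P=18 kN at a=12 m (b=L-a=4):
  R_A = Pb/L = 18·4/16 = 9/2 kN
  R_B = Pa/L = 18·12/16 = 27/2 kN
Load 2 — applied couple M₀=20 kN·m at a=8 m (b=L-a=8):
  R_A = M₀/L = 20/16 = 5/4 kN
  R_B = -M₀/L = -20/16 = -5/4 kN
Superposition: R_A = 23/4 kN, R_B = 49/4 kN

R_A = 23/4 kN, R_B = 49/4 kN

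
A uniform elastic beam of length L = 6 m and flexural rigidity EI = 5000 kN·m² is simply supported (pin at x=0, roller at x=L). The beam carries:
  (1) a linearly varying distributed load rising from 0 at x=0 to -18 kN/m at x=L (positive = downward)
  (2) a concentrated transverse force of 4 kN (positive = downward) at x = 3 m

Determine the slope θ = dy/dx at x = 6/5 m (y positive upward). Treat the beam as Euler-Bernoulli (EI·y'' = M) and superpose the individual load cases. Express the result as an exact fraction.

Load 1 — triangular load w₀=-18 kN/m (0→w₀ over full span):
  θ_1 = -w₀(7L⁴-30L²x²+15x⁴)/(360LEI) = -(-18)·(7·6⁴-30·6²·(6/5)²+15·(6/5)⁴)/(360·6·5000) = 4914/390625 rad
Load 2 — point force P=4 kN at a=3 m (b=L-a=3):
  θ_2 = -Pb(L²-b²-3x²)/(6LEI)  [x≤a] = -4·3·(6²-3²-3·(6/5)²)/(6·6·5000) = -189/125000 rad
Superposition: θ = Σ θ_i = 34587/3125000 rad ≈ 0.011068 rad

θ(6/5) = 34587/3125000 rad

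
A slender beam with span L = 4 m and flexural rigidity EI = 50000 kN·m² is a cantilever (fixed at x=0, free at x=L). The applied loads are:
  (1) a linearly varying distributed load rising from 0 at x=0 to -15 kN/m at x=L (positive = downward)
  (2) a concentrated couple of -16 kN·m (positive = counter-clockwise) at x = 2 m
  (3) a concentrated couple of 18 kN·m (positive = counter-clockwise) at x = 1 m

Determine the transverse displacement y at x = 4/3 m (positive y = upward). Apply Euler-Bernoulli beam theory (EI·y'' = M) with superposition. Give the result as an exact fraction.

Load 1 — triangular load w₀=-15 kN/m (0→w₀ over full span):
  y_1 = (w₀Lx³/12-w₀L²x²/6-w₀x⁵/(120L))/EI = ((-15)·4·(4/3)³/12-(-15)·4²·(4/3)²/6-(-15)·(4/3)⁵/(120·4))/50000 = 902/759375 m
Load 2 — applied couple M₀=-16 kN·m at a=2 m (b=L-a=2):
  y_2 = M₀x²/(2EI)  [x≤a] = (-16)·(4/3)²/(2·50000) = -8/28125 m
Load 3 — applied couple M₀=18 kN·m at a=1 m (b=L-a=3):
  y_3 = M₀a(2x-a)/(2EI)  [x>a] = 18·1·(2·(4/3)-1)/(2·50000) = 3/10000 m
Superposition: y = Σ y_i = 14621/12150000 m ≈ 0.001203 m

y(4/3) = 14621/12150000 m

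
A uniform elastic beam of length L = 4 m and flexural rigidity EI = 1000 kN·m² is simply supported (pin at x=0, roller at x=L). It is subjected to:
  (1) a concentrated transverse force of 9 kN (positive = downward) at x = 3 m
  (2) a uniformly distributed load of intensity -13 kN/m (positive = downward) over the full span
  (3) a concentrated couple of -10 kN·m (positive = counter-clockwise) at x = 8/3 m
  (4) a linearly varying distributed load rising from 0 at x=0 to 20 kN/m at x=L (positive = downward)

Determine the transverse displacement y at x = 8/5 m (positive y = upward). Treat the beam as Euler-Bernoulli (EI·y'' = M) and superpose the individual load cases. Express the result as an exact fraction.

y(8/5) = 226427/28125000 m

Load 1 — point force P=9 kN at a=3 m (b=L-a=1):
  y_1 = -Pbx(L²-b²-x²)/(6LEI)  [x≤a] = -9·1·(8/5)·(4²-1²-(8/5)²)/(6·4·1000) = -933/125000 m
Load 2 — uniform load w=-13 kN/m over full span:
  y_2 = -wx(L³-2Lx²+x³)/(24EI) = -(-13)·(8/5)·(4³-2·4·(8/5)²+(8/5)³)/(24·1000) = 3224/78125 m
Load 3 — applied couple M₀=-10 kN·m at a=8/3 m (b=L-a=4/3):
  y_3 = (M₀x³/(6L)+C₁x)/EI  [x≤a] with C₁=M₀(3b²-L²)/(6L)=40/9 = ((-10)·(8/5)³/(6·4)+(40/9)·(8/5))/1000 = 152/28125 m
Load 4 — triangular load w₀=20 kN/m (0→w₀ over full span):
  y_4 = -w₀x(7L⁴-10L²x²+3x⁴)/(360LEI) = -20·(8/5)·(7·4⁴-10·4²·(8/5)²+3·(8/5)⁴)/(360·4·1000) = -36512/1171875 m
Superposition: y = Σ y_i = 226427/28125000 m ≈ 0.008051 m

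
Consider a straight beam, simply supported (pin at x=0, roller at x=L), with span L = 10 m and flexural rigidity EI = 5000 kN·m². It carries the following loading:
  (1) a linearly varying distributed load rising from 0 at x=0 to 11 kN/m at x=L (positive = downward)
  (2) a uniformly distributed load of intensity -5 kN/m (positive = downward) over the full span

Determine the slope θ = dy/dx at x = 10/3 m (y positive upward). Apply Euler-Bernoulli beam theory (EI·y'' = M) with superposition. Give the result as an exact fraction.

θ(10/3) = -169/48600 rad

Load 1 — triangular load w₀=11 kN/m (0→w₀ over full span):
  θ_1 = -w₀(7L⁴-30L²x²+15x⁴)/(360LEI) = -11·(7·10⁴-30·10²·(10/3)²+15·(10/3)⁴)/(360·10·5000) = -143/6075 rad
Load 2 — uniform load w=-5 kN/m over full span:
  θ_2 = -w(L³-6Lx²+4x³)/(24EI) = -(-5)·(10³-6·10·(10/3)²+4·(10/3)³)/(24·5000) = 13/648 rad
Superposition: θ = Σ θ_i = -169/48600 rad ≈ -0.003477 rad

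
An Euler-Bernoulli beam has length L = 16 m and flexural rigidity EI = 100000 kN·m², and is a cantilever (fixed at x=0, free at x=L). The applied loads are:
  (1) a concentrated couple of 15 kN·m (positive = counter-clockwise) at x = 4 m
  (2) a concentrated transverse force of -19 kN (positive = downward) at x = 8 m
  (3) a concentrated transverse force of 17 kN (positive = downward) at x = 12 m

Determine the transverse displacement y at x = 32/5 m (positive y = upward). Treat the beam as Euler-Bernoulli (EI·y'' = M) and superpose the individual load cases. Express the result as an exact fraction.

Load 1 — applied couple M₀=15 kN·m at a=4 m (b=L-a=12):
  y_1 = M₀a(2x-a)/(2EI)  [x>a] = 15·4·(2·(32/5)-4)/(2·100000) = 33/12500 m
Load 2 — point force P=-19 kN at a=8 m (b=L-a=8):
  y_2 = -Px²(3a-x)/(6EI)  [x≤a] = -(-19)·(32/5)²·(3·8-(32/5))/(6·100000) = 26752/1171875 m
Load 3 — point force P=17 kN at a=12 m (b=L-a=4):
  y_3 = -Px²(3a-x)/(6EI)  [x≤a] = -17·(32/5)²·(3·12-(32/5))/(6·100000) = -40256/1171875 m
Superposition: y = Σ y_i = -41641/4687500 m ≈ -0.008883 m

y(32/5) = -41641/4687500 m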